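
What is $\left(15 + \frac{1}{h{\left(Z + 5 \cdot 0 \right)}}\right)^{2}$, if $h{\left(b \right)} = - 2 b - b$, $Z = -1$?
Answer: $\frac{2116}{9} \approx 235.11$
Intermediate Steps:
$h{\left(b \right)} = - 3 b$
$\left(15 + \frac{1}{h{\left(Z + 5 \cdot 0 \right)}}\right)^{2} = \left(15 + \frac{1}{\left(-3\right) \left(-1 + 5 \cdot 0\right)}\right)^{2} = \left(15 + \frac{1}{\left(-3\right) \left(-1 + 0\right)}\right)^{2} = \left(15 + \frac{1}{\left(-3\right) \left(-1\right)}\right)^{2} = \left(15 + \frac{1}{3}\right)^{2} = \left(\frac{46}{3}\right)^{2} = \frac{2116}{9}$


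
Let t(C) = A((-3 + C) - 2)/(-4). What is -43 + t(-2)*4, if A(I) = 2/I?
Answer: -299/7 ≈ -42.714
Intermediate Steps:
t(C) = -1/(2*(-5 + C)) (t(C) = (2/((-3 + C) - 2))/(-4) = (2/(-5 + C))*(-¼) = -1/(2*(-5 + C)))
-43 + t(-2)*4 = -43 - 1/(-10 + 2*(-2))*4 = -43 - 1/(-10 - 4)*4 = -43 - 1/(-14)*4 = -43 - 1*(-1/14)*4 = -43 + (1/14)*4 = -43 + 2/7 = -299/7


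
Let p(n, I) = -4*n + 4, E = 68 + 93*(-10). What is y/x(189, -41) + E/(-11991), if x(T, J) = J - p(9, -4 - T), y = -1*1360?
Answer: 5438506/35973 ≈ 151.18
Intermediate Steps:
y = -1360
E = -862 (E = 68 - 930 = -862)
p(n, I) = 4 - 4*n
x(T, J) = 32 + J (x(T, J) = J - (4 - 4*9) = J - (4 - 36) = J - 1*(-32) = J + 32 = 32 + J)
y/x(189, -41) + E/(-11991) = -1360/(32 - 41) - 862/(-11991) = -1360/(-9) - 862*(-1/11991) = -1360*(-⅑) + 862/11991 = 1360/9 + 862/11991 = 5438506/35973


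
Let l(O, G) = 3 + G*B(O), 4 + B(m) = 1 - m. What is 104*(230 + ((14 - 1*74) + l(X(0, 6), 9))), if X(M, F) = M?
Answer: 15184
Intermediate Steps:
B(m) = -3 - m (B(m) = -4 + (1 - m) = -3 - m)
l(O, G) = 3 + G*(-3 - O)
104*(230 + ((14 - 1*74) + l(X(0, 6), 9))) = 104*(230 + ((14 - 1*74) + (3 - 1*9*(3 + 0)))) = 104*(230 + ((14 - 74) + (3 - 1*9*3))) = 104*(230 + (-60 + (3 - 27))) = 104*(230 + (-60 - 24)) = 104*(230 - 84) = 104*146 = 15184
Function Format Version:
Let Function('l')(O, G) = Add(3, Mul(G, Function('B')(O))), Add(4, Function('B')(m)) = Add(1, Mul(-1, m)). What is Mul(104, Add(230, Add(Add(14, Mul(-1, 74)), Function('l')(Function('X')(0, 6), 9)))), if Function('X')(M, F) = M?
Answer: 15184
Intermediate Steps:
Function('B')(m) = Add(-3, Mul(-1, m)) (Function('B')(m) = Add(-4, Add(1, Mul(-1, m))) = Add(-3, Mul(-1, m)))
Function('l')(O, G) = Add(3, Mul(G, Add(-3, Mul(-1, O))))
Mul(104, Add(230, Add(Add(14, Mul(-1, 74)), Function('l')(Function('X')(0, 6), 9)))) = Mul(104, Add(230, Add(Add(14, Mul(-1, 74)), Add(3, Mul(-1, 9, Add(3, 0)))))) = Mul(104, Add(230, Add(Add(14, -74), Add(3, Mul(-1, 9, 3))))) = Mul(104, Add(230, Add(-60, Add(3, -27)))) = Mul(104, Add(230, Add(-60, -24))) = Mul(104, Add(230, -84)) = Mul(104, 146) = 15184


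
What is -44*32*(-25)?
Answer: 35200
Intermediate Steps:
-44*32*(-25) = -1408*(-25) = 35200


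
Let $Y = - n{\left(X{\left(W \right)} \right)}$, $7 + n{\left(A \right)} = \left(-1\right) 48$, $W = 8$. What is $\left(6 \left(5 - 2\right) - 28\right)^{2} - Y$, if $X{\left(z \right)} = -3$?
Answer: $45$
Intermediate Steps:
$n{\left(A \right)} = -55$ ($n{\left(A \right)} = -7 - 48 = -55$)
$Y = 55$ ($Y = \left(-1\right) \left(-55\right) = 55$)
$\left(6 \left(5 - 2\right) - 28\right)^{2} - Y = \left(6 \left(5 - 2\right) - 28\right)^{2} - 55 = \left(6 \cdot 3 - 28\right)^{2} - 55 = \left(18 - 28\right)^{2} - 55 = \left(-10\right)^{2} - 55 = 100 - 55 = 45$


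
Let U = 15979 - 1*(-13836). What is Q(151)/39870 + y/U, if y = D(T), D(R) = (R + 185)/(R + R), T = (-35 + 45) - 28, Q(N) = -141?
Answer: -1755547/475489620 ≈ -0.0036921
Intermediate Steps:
T = -18 (T = 10 - 28 = -18)
U = 29815 (U = 15979 + 13836 = 29815)
D(R) = (185 + R)/(2*R) (D(R) = (185 + R)/((2*R)) = (185 + R)*(1/(2*R)) = (185 + R)/(2*R))
y = -167/36 (y = (½)*(185 - 18)/(-18) = (½)*(-1/18)*167 = -167/36 ≈ -4.6389)
Q(151)/39870 + y/U = -141/39870 - 167/36/29815 = -141*1/39870 - 167/36*1/29815 = -47/13290 - 167/1073340 = -1755547/475489620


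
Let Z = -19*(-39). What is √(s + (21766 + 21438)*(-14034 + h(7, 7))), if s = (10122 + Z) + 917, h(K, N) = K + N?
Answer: 10*I*√6057083 ≈ 24611.0*I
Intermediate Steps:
Z = 741
s = 11780 (s = (10122 + 741) + 917 = 10863 + 917 = 11780)
√(s + (21766 + 21438)*(-14034 + h(7, 7))) = √(11780 + (21766 + 21438)*(-14034 + (7 + 7))) = √(11780 + 43204*(-14034 + 14)) = √(11780 + 43204*(-14020)) = √(11780 - 605720080) = √(-605708300) = 10*I*√6057083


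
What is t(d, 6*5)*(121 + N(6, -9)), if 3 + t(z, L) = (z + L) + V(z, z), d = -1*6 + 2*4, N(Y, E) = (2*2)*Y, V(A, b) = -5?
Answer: 3480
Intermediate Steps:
N(Y, E) = 4*Y
d = 2 (d = -6 + 8 = 2)
t(z, L) = -8 + L + z (t(z, L) = -3 + ((z + L) - 5) = -3 + ((L + z) - 5) = -3 + (-5 + L + z) = -8 + L + z)
t(d, 6*5)*(121 + N(6, -9)) = (-8 + 6*5 + 2)*(121 + 4*6) = (-8 + 30 + 2)*(121 + 24) = 24*145 = 3480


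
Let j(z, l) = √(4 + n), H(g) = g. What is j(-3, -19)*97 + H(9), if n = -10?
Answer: 9 + 97*I*√6 ≈ 9.0 + 237.6*I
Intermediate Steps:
j(z, l) = I*√6 (j(z, l) = √(4 - 10) = √(-6) = I*√6)
j(-3, -19)*97 + H(9) = (I*√6)*97 + 9 = 97*I*√6 + 9 = 9 + 97*I*√6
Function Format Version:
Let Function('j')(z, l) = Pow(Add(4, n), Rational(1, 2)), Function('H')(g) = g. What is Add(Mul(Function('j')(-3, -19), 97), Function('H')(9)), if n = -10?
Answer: Add(9, Mul(97, I, Pow(6, Rational(1, 2)))) ≈ Add(9.0000, Mul(237.60, I))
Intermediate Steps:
Function('j')(z, l) = Mul(I, Pow(6, Rational(1, 2))) (Function('j')(z, l) = Pow(Add(4, -10), Rational(1, 2)) = Pow(-6, Rational(1, 2)) = Mul(I, Pow(6, Rational(1, 2))))
Add(Mul(Function('j')(-3, -19), 97), Function('H')(9)) = Add(Mul(Mul(I, Pow(6, Rational(1, 2))), 97), 9) = Add(Mul(97, I, Pow(6, Rational(1, 2))), 9) = Add(9, Mul(97, I, Pow(6, Rational(1, 2))))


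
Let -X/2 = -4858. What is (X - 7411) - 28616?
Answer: -26311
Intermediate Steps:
X = 9716 (X = -2*(-4858) = 9716)
(X - 7411) - 28616 = (9716 - 7411) - 28616 = 2305 - 28616 = -26311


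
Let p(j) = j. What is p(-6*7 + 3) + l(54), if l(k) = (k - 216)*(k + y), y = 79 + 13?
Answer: -23691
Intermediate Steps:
y = 92
l(k) = (-216 + k)*(92 + k) (l(k) = (k - 216)*(k + 92) = (-216 + k)*(92 + k))
p(-6*7 + 3) + l(54) = (-6*7 + 3) + (-19872 + 54² - 124*54) = (-42 + 3) + (-19872 + 2916 - 6696) = -39 - 23652 = -23691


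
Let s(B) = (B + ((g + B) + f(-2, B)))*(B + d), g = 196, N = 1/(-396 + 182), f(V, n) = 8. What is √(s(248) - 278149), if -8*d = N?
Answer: I*√4787907279/214 ≈ 323.34*I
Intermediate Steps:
N = -1/214 (N = 1/(-214) = -1/214 ≈ -0.0046729)
d = 1/1712 (d = -⅛*(-1/214) = 1/1712 ≈ 0.00058411)
s(B) = (204 + 2*B)*(1/1712 + B) (s(B) = (B + ((196 + B) + 8))*(B + 1/1712) = (B + (204 + B))*(1/1712 + B) = (204 + 2*B)*(1/1712 + B))
√(s(248) - 278149) = √((51/428 + 2*248² + (174625/856)*248) - 278149) = √((51/428 + 2*61504 + 5413375/107) - 278149) = √((51/428 + 123008 + 5413375/107) - 278149) = √(74300975/428 - 278149) = √(-44746797/428) = I*√4787907279/214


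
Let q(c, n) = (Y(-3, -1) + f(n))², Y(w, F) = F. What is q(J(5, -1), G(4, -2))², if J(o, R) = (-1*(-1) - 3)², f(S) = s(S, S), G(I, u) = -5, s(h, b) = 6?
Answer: 625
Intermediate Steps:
f(S) = 6
J(o, R) = 4 (J(o, R) = (1 - 3)² = (-2)² = 4)
q(c, n) = 25 (q(c, n) = (-1 + 6)² = 5² = 25)
q(J(5, -1), G(4, -2))² = 25² = 625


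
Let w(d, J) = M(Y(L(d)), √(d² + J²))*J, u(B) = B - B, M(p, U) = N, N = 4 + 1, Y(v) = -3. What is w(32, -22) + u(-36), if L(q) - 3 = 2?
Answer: -110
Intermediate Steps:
L(q) = 5 (L(q) = 3 + 2 = 5)
N = 5
M(p, U) = 5
u(B) = 0
w(d, J) = 5*J
w(32, -22) + u(-36) = 5*(-22) + 0 = -110 + 0 = -110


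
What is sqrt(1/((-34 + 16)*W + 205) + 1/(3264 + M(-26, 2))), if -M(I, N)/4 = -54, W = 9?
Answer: sqrt(131795430)/74820 ≈ 0.15344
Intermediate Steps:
M(I, N) = 216 (M(I, N) = -4*(-54) = 216)
sqrt(1/((-34 + 16)*W + 205) + 1/(3264 + M(-26, 2))) = sqrt(1/((-34 + 16)*9 + 205) + 1/(3264 + 216)) = sqrt(1/(-18*9 + 205) + 1/3480) = sqrt(1/(-162 + 205) + 1/3480) = sqrt(1/43 + 1/3480) = sqrt(3523/149640) = sqrt(131795430)/74820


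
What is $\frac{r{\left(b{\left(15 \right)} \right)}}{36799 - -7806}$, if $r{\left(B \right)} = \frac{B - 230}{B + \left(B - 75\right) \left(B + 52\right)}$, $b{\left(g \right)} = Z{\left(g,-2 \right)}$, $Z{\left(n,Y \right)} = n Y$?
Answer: $\frac{1}{401445} \approx 2.491 \cdot 10^{-6}$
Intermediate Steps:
$Z{\left(n,Y \right)} = Y n$
$b{\left(g \right)} = - 2 g$
$r{\left(B \right)} = \frac{-230 + B}{B + \left(-75 + B\right) \left(52 + B\right)}$
$\frac{r{\left(b{\left(15 \right)} \right)}}{36799 - -7806} = \frac{\frac{1}{3900 - \left(\left(-2\right) 15\right)^{2} + 22 \left(\left(-2\right) 15\right)} \left(230 - \left(-2\right) 15\right)}{36799 - -7806} = \frac{\frac{1}{3900 - \left(-30\right)^{2} + 22 \left(-30\right)} \left(230 - -30\right)}{36799 + 7806} = \frac{\frac{1}{3900 - 900 - 660} \left(230 + 30\right)}{44605} = \frac{1}{3900 - 900 - 660} \cdot 260 \cdot \frac{1}{44605} = \frac{1}{2340} \cdot 260 \cdot \frac{1}{44605} = \frac{1}{9} \cdot \frac{1}{44605} = \frac{1}{401445}$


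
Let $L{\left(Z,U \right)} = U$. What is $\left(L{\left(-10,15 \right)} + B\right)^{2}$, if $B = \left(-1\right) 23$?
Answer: $64$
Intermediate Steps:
$B = -23$
$\left(L{\left(-10,15 \right)} + B\right)^{2} = \left(15 - 23\right)^{2} = \left(-8\right)^{2} = 64$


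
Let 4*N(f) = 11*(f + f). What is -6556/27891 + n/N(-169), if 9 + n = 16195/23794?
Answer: -10728836419/47450149461 ≈ -0.22611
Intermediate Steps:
n = -197951/23794 (n = -9 + 16195/23794 = -197951/23794 ≈ -8.3194)
N(f) = 11*f/2 (N(f) = (11*(f + f))/4 = (11*(2*f))/4 = (22*f)/4 = 11*f/2)
-6556/27891 + n/N(-169) = -6556/27891 - 197951/(23794*((11/2)*(-169))) = -6556*1/27891 - 197951/(23794*(-1859/2)) = -6556/27891 - 197951/23794*(-2/1859) = -6556/27891 + 15227/1701271 = -10728836419/47450149461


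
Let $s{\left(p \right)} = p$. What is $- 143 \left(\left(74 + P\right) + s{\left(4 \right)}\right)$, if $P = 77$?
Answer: $-22165$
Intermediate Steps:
$- 143 \left(\left(74 + P\right) + s{\left(4 \right)}\right) = - 143 \left(\left(74 + 77\right) + 4\right) = - 143 \left(151 + 4\right) = \left(-143\right) 155 = -22165$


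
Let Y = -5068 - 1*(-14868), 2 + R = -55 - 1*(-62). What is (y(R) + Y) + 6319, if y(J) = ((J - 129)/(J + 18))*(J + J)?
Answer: 369497/23 ≈ 16065.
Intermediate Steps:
R = 5 (R = -2 + (-55 - 1*(-62)) = -2 + (-55 + 62) = -2 + 7 = 5)
Y = 9800 (Y = -5068 + 14868 = 9800)
y(J) = 2*J*(-129 + J)/(18 + J) (y(J) = ((-129 + J)/(18 + J))*(2*J) = 2*J*(-129 + J)/(18 + J))
(y(R) + Y) + 6319 = (2*5*(-129 + 5)/(18 + 5) + 9800) + 6319 = (2*5*(-124)/23 + 9800) + 6319 = (2*5*(1/23)*(-124) + 9800) + 6319 = (-1240/23 + 9800) + 6319 = 224160/23 + 6319 = 369497/23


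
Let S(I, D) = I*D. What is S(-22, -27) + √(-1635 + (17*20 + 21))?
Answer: 594 + 7*I*√26 ≈ 594.0 + 35.693*I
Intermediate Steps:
S(I, D) = D*I
S(-22, -27) + √(-1635 + (17*20 + 21)) = -27*(-22) + √(-1635 + (17*20 + 21)) = 594 + √(-1635 + (340 + 21)) = 594 + √(-1635 + 361) = 594 + √(-1274) = 594 + 7*I*√26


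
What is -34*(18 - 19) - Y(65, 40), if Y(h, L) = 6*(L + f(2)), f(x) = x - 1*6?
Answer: -182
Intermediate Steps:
f(x) = -6 + x (f(x) = x - 6 = -6 + x)
Y(h, L) = -24 + 6*L (Y(h, L) = 6*(L + (-6 + 2)) = 6*(L - 4) = 6*(-4 + L) = -24 + 6*L)
-34*(18 - 19) - Y(65, 40) = -34*(18 - 19) - (-24 + 6*40) = -34*(-1) - (-24 + 240) = 34 - 1*216 = 34 - 216 = -182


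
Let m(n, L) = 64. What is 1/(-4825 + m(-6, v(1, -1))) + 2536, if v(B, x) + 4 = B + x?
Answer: 12073895/4761 ≈ 2536.0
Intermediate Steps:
v(B, x) = -4 + B + x (v(B, x) = -4 + (B + x) = -4 + B + x)
1/(-4825 + m(-6, v(1, -1))) + 2536 = 1/(-4825 + 64) + 2536 = 1/(-4761) + 2536 = -1/4761 + 2536 = 12073895/4761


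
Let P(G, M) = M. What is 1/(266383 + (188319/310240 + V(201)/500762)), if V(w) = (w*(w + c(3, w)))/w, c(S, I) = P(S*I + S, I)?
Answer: 77678201440/20692199548049299 ≈ 3.7540e-6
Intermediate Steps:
c(S, I) = I
V(w) = 2*w (V(w) = (w*(w + w))/w = (w*(2*w))/w = (2*w**2)/w = 2*w)
1/(266383 + (188319/310240 + V(201)/500762)) = 1/(266383 + (188319/310240 + (2*201)/500762)) = 1/(266383 + (188319*(1/310240) + 402*(1/500762))) = 1/(266383 + (188319/310240 + 201/250381)) = 1/(266383 + 47213857779/77678201440) = 1/(20692199548049299/77678201440) = 77678201440/20692199548049299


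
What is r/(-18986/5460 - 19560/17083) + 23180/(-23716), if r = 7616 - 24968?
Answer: 4796723537361115/1278101005951 ≈ 3753.0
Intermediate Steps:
r = -17352
r/(-18986/5460 - 19560/17083) + 23180/(-23716) = -17352/(-18986/5460 - 19560/17083) + 23180/(-23716) = -17352/(-18986*1/5460 - 19560*1/17083) + 23180*(-1/23716) = -17352/(-9493/2730 - 19560/17083) - 5795/5929 = -17352/(-215567719/46636590) - 5795/5929 = -17352*(-46636590/215567719) - 5795/5929 = 809238109680/215567719 - 5795/5929 = 4796723537361115/1278101005951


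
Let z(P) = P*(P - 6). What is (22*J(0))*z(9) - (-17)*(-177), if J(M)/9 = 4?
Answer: 18375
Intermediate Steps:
J(M) = 36 (J(M) = 9*4 = 36)
z(P) = P*(-6 + P)
(22*J(0))*z(9) - (-17)*(-177) = (22*36)*(9*(-6 + 9)) - (-17)*(-177) = 792*(9*3) - 1*3009 = 792*27 - 3009 = 21384 - 3009 = 18375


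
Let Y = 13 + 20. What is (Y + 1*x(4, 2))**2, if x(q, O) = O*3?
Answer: 1521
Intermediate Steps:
x(q, O) = 3*O
Y = 33
(Y + 1*x(4, 2))**2 = (33 + 1*(3*2))**2 = (33 + 1*6)**2 = (33 + 6)**2 = 39**2 = 1521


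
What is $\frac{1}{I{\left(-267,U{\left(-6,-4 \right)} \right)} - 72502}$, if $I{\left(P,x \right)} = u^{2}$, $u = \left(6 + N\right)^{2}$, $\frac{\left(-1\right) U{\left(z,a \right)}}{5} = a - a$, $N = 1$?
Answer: $- \frac{1}{70101} \approx -1.4265 \cdot 10^{-5}$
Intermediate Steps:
$U{\left(z,a \right)} = 0$ ($U{\left(z,a \right)} = - 5 \left(a - a\right) = \left(-5\right) 0 = 0$)
$u = 49$ ($u = \left(6 + 1\right)^{2} = 7^{2} = 49$)
$I{\left(P,x \right)} = 2401$ ($I{\left(P,x \right)} = 49^{2} = 2401$)
$\frac{1}{I{\left(-267,U{\left(-6,-4 \right)} \right)} - 72502} = \frac{1}{2401 - 72502} = \frac{1}{-70101} = - \frac{1}{70101}$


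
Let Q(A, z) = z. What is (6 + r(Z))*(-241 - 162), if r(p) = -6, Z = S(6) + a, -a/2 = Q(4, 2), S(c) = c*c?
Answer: 0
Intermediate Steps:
S(c) = c²
a = -4 (a = -2*2 = -4)
Z = 32 (Z = 6² - 4 = 36 - 4 = 32)
(6 + r(Z))*(-241 - 162) = (6 - 6)*(-241 - 162) = 0*(-403) = 0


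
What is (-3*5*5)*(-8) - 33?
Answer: 567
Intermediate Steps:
(-3*5*5)*(-8) - 33 = -15*5*(-8) - 33 = -75*(-8) - 33 = 600 - 33 = 567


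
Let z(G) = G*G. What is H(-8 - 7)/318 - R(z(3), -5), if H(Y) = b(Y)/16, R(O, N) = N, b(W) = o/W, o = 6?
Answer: 63599/12720 ≈ 4.9999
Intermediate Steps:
z(G) = G²
b(W) = 6/W
H(Y) = 3/(8*Y) (H(Y) = (6/Y)/16 = (6/Y)*(1/16) = 3/(8*Y))
H(-8 - 7)/318 - R(z(3), -5) = (3/(8*(-8 - 7)))/318 - 1*(-5) = ((3/8)/(-15))*(1/318) + 5 = ((3/8)*(-1/15))*(1/318) + 5 = -1/40*1/318 + 5 = -1/12720 + 5 = 63599/12720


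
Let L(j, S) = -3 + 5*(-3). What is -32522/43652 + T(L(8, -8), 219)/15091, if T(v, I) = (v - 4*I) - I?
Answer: -38526727/47053738 ≈ -0.81878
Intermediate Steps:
L(j, S) = -18 (L(j, S) = -3 - 15 = -18)
T(v, I) = v - 5*I
-32522/43652 + T(L(8, -8), 219)/15091 = -32522/43652 + (-18 - 5*219)/15091 = -32522*1/43652 + (-18 - 1095)*(1/15091) = -2323/3118 - 1113*1/15091 = -2323/3118 - 1113/15091 = -38526727/47053738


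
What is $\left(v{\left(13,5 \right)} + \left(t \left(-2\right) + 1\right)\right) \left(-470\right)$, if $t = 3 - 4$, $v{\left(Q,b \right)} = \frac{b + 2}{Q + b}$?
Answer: $- \frac{14335}{9} \approx -1592.8$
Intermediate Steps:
$v{\left(Q,b \right)} = \frac{2 + b}{Q + b}$
$t = -1$ ($t = 3 - 4 = -1$)
$\left(v{\left(13,5 \right)} + \left(t \left(-2\right) + 1\right)\right) \left(-470\right) = \left(\frac{2 + 5}{13 + 5} + \left(\left(-1\right) \left(-2\right) + 1\right)\right) \left(-470\right) = \left(\frac{1}{18} \cdot 7 + \left(2 + 1\right)\right) \left(-470\right) = \left(\frac{1}{18} \cdot 7 + 3\right) \left(-470\right) = \left(\frac{7}{18} + 3\right) \left(-470\right) = \frac{61}{18} \left(-470\right) = - \frac{14335}{9}$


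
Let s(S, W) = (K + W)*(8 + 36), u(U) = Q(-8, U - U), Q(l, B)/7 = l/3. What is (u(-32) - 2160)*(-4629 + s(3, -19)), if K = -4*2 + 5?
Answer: 36581992/3 ≈ 1.2194e+7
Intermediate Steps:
Q(l, B) = 7*l/3 (Q(l, B) = 7*(l/3) = 7*l/3)
K = -3 (K = -8 + 5 = -3)
u(U) = -56/3 (u(U) = (7/3)*(-8) = -56/3)
s(S, W) = -132 + 44*W (s(S, W) = (-3 + W)*(8 + 36) = (-3 + W)*44 = -132 + 44*W)
(u(-32) - 2160)*(-4629 + s(3, -19)) = (-56/3 - 2160)*(-4629 + (-132 + 44*(-19))) = -6536*(-4629 + (-132 - 836))/3 = -6536*(-4629 - 968)/3 = -6536/3*(-5597) = 36581992/3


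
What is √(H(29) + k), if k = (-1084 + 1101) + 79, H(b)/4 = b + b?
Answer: 2*√82 ≈ 18.111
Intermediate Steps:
H(b) = 8*b (H(b) = 4*(b + b) = 4*(2*b) = 8*b)
k = 96 (k = 17 + 79 = 96)
√(H(29) + k) = √(8*29 + 96) = √(232 + 96) = √328 = 2*√82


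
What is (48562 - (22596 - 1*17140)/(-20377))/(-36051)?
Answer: -329851110/244870409 ≈ -1.3470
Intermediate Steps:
(48562 - (22596 - 1*17140)/(-20377))/(-36051) = (48562 - (22596 - 17140)*(-1)/20377)*(-1/36051) = (48562 - 5456*(-1)/20377)*(-1/36051) = (48562 - 1*(-5456/20377))*(-1/36051) = (48562 + 5456/20377)*(-1/36051) = (989553330/20377)*(-1/36051) = -329851110/244870409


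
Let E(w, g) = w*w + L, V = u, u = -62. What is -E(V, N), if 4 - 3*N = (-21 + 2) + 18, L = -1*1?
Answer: -3843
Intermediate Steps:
L = -1
V = -62
N = 5/3 (N = 4/3 - ((-21 + 2) + 18)/3 = 4/3 - (-19 + 18)/3 = 4/3 - 1/3*(-1) = 4/3 + 1/3 = 5/3 ≈ 1.6667)
E(w, g) = -1 + w**2 (E(w, g) = w*w - 1 = w**2 - 1 = -1 + w**2)
-E(V, N) = -(-1 + (-62)**2) = -(-1 + 3844) = -1*3843 = -3843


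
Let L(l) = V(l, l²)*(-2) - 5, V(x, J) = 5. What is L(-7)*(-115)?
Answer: 1725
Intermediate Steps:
L(l) = -15 (L(l) = 5*(-2) - 5 = -10 - 5 = -15)
L(-7)*(-115) = -15*(-115) = 1725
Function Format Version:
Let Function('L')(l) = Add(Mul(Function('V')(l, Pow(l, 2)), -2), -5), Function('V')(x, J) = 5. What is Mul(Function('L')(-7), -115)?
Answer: 1725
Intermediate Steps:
Function('L')(l) = -15 (Function('L')(l) = Add(Mul(5, -2), -5) = Add(-10, -5) = -15)
Mul(Function('L')(-7), -115) = Mul(-15, -115) = 1725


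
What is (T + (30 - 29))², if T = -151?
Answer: 22500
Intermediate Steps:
(T + (30 - 29))² = (-151 + (30 - 29))² = (-151 + 1)² = (-150)² = 22500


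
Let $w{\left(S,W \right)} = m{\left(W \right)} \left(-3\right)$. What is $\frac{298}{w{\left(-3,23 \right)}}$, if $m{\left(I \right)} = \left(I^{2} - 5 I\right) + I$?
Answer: $- \frac{298}{1311} \approx -0.22731$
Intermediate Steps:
$m{\left(I \right)} = I^{2} - 4 I$
$w{\left(S,W \right)} = - 3 W \left(-4 + W\right)$ ($w{\left(S,W \right)} = W \left(-4 + W\right) \left(-3\right) = - 3 W \left(-4 + W\right)$)
$\frac{298}{w{\left(-3,23 \right)}} = \frac{298}{3 \cdot 23 \left(4 - 23\right)} = \frac{298}{3 \cdot 23 \left(-19\right)} = \frac{298}{-1311} = 298 \left(- \frac{1}{1311}\right) = - \frac{298}{1311}$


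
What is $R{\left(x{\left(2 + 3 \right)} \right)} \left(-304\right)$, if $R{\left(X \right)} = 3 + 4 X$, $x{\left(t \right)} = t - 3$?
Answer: $-3344$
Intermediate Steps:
$x{\left(t \right)} = -3 + t$
$R{\left(x{\left(2 + 3 \right)} \right)} \left(-304\right) = \left(3 + 4 \left(-3 + \left(2 + 3\right)\right)\right) \left(-304\right) = \left(3 + 4 \left(-3 + 5\right)\right) \left(-304\right) = \left(3 + 4 \cdot 2\right) \left(-304\right) = \left(3 + 8\right) \left(-304\right) = 11 \left(-304\right) = -3344$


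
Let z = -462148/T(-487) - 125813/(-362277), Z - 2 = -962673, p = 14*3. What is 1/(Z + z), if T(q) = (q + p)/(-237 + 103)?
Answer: -161213265/177630308237494 ≈ -9.0758e-7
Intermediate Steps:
p = 42
Z = -962671 (Z = 2 - 962673 = -962671)
T(q) = -21/67 - q/134 (T(q) = (q + 42)/(-237 + 103) = (42 + q)/(-134) = (42 + q)*(-1/134) = -21/67 - q/134)
z = -22434973206679/161213265 (z = -462148/(-21/67 - 1/134*(-487)) - 125813/(-362277) = -462148/(-21/67 + 487/134) - 125813*(-1/362277) = -462148/445/134 + 125813/362277 = -462148*134/445 + 125813/362277 = -61927832/445 + 125813/362277 = -22434973206679/161213265 ≈ -1.3916e+5)
1/(Z + z) = 1/(-962671 - 22434973206679/161213265) = 1/(-177630308237494/161213265) = -161213265/177630308237494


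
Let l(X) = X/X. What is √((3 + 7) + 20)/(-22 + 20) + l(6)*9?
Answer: 9 - √30/2 ≈ 6.2614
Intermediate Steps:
l(X) = 1
√((3 + 7) + 20)/(-22 + 20) + l(6)*9 = √((3 + 7) + 20)/(-22 + 20) + 1*9 = √(10 + 20)/(-2) + 9 = √30*(-½) + 9 = -√30/2 + 9 = 9 - √30/2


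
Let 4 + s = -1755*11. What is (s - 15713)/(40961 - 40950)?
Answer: -35022/11 ≈ -3183.8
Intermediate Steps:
s = -19309 (s = -4 - 1755*11 = -4 - 19305 = -19309)
(s - 15713)/(40961 - 40950) = (-19309 - 15713)/(40961 - 40950) = -35022/11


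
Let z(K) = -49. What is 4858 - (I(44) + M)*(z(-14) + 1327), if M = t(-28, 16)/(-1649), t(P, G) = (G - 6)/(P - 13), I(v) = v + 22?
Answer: -5374252190/67609 ≈ -79490.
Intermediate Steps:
I(v) = 22 + v
t(P, G) = (-6 + G)/(-13 + P)
M = 10/67609 (M = ((-6 + 16)/(-13 - 28))/(-1649) = (10/(-41))*(-1/1649) = -1/41*10*(-1/1649) = -10/41*(-1/1649) = 10/67609 ≈ 0.00014791)
4858 - (I(44) + M)*(z(-14) + 1327) = 4858 - ((22 + 44) + 10/67609)*(-49 + 1327) = 4858 - (66 + 10/67609)*1278 = 4858 - 4462204*1278/67609 = 4858 - 1*5702696712/67609 = 4858 - 5702696712/67609 = -5374252190/67609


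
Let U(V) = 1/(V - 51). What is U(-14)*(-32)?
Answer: 32/65 ≈ 0.49231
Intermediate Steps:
U(V) = 1/(-51 + V)
U(-14)*(-32) = -32/(-51 - 14) = -32/(-65) = -1/65*(-32) = 32/65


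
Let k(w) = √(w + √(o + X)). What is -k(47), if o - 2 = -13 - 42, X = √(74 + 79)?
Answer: -√(47 + I*√(53 - 3*√17)) ≈ -6.8713 - 0.46383*I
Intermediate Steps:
X = 3*√17 (X = √153 = 3*√17 ≈ 12.369)
o = -53 (o = 2 + (-13 - 42) = 2 - 55 = -53)
k(w) = √(w + √(-53 + 3*√17))
-k(47) = -√(47 + I*√(53 - 3*√17))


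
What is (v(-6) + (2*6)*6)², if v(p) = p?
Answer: 4356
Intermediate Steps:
(v(-6) + (2*6)*6)² = (-6 + (2*6)*6)² = (-6 + 12*6)² = (-6 + 72)² = 66² = 4356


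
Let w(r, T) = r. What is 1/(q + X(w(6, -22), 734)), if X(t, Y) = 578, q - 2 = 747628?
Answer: 1/748208 ≈ 1.3365e-6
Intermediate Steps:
q = 747630 (q = 2 + 747628 = 747630)
1/(q + X(w(6, -22), 734)) = 1/(747630 + 578) = 1/748208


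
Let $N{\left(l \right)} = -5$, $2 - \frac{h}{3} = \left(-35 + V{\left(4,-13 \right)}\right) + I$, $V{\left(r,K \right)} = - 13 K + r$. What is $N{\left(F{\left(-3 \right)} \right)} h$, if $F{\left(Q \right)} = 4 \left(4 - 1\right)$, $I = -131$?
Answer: $75$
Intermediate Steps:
$V{\left(r,K \right)} = r - 13 K$
$F{\left(Q \right)} = 12$ ($F{\left(Q \right)} = 4 \cdot 3 = 12$)
$h = -15$ ($h = 6 - 3 \left(\left(-35 + \left(4 - -169\right)\right) - 131\right) = 6 - 3 \left(\left(-35 + \left(4 + 169\right)\right) - 131\right) = 6 - 3 \left(\left(-35 + 173\right) - 131\right) = 6 - 3 \left(138 - 131\right) = 6 - 21 = -15$)
$N{\left(F{\left(-3 \right)} \right)} h = \left(-5\right) \left(-15\right) = 75$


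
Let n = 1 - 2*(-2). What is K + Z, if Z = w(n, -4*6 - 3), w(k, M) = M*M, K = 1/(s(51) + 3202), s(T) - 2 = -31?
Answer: 2313118/3173 ≈ 729.00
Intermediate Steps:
s(T) = -29 (s(T) = 2 - 31 = -29)
n = 5 (n = 1 + 4 = 5)
K = 1/3173 (K = 1/(-29 + 3202) = 1/3173 ≈ 0.00031516)
w(k, M) = M**2
Z = 729 (Z = (-4*6 - 3)**2 = (-24 - 3)**2 = (-27)**2 = 729)
K + Z = 1/3173 + 729 = 2313118/3173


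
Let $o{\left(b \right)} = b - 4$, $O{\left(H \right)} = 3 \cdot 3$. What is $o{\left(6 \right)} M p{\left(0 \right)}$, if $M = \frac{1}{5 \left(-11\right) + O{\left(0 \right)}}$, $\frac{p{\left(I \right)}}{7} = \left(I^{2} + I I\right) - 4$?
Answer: $\frac{28}{23} \approx 1.2174$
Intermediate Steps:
$O{\left(H \right)} = 9$
$o{\left(b \right)} = -4 + b$ ($o{\left(b \right)} = b - 4 = -4 + b$)
$p{\left(I \right)} = -28 + 14 I^{2}$ ($p{\left(I \right)} = 7 \left(\left(I^{2} + I I\right) - 4\right) = 7 \left(\left(I^{2} + I^{2}\right) - 4\right) = 7 \left(2 I^{2} - 4\right) = 7 \left(-4 + 2 I^{2}\right) = -28 + 14 I^{2}$)
$M = - \frac{1}{46}$ ($M = \frac{1}{5 \left(-11\right) + 9} = \frac{1}{-55 + 9} = \frac{1}{-46} = - \frac{1}{46} \approx -0.021739$)
$o{\left(6 \right)} M p{\left(0 \right)} = \left(-4 + 6\right) \left(- \frac{1}{46}\right) \left(-28 + 14 \cdot 0^{2}\right) = 2 \left(- \frac{1}{46}\right) \left(-28 + 14 \cdot 0\right) = - \frac{-28 + 0}{23} = \left(- \frac{1}{23}\right) \left(-28\right) = \frac{28}{23}$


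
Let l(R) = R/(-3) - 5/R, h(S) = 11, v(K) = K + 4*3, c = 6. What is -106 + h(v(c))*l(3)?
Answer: -406/3 ≈ -135.33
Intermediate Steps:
v(K) = 12 + K (v(K) = K + 12 = 12 + K)
l(R) = -5/R - R/3 (l(R) = R*(-⅓) - 5/R = -R/3 - 5/R = -5/R - R/3)
-106 + h(v(c))*l(3) = -106 + 11*(-5/3 - ⅓*3) = -106 + 11*(-5*⅓ - 1) = -106 + 11*(-5/3 - 1) = -106 + 11*(-8/3) = -106 - 88/3 = -406/3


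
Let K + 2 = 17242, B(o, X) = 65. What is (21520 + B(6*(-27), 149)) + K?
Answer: 38825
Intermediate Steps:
K = 17240 (K = -2 + 17242 = 17240)
(21520 + B(6*(-27), 149)) + K = (21520 + 65) + 17240 = 21585 + 17240 = 38825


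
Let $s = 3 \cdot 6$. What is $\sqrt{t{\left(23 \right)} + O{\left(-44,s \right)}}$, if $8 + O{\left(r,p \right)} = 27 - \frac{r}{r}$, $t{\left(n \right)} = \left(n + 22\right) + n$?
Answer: $\sqrt{86} \approx 9.2736$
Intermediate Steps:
$t{\left(n \right)} = 22 + 2 n$ ($t{\left(n \right)} = \left(22 + n\right) + n = 22 + 2 n$)
$s = 18$
$O{\left(r,p \right)} = 18$ ($O{\left(r,p \right)} = -8 + \left(27 - \frac{r}{r}\right) = -8 + \left(27 - 1\right) = -8 + 26 = 18$)
$\sqrt{t{\left(23 \right)} + O{\left(-44,s \right)}} = \sqrt{\left(22 + 2 \cdot 23\right) + 18} = \sqrt{\left(22 + 46\right) + 18} = \sqrt{68 + 18} = \sqrt{86}$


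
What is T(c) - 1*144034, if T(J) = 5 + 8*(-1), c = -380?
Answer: -144037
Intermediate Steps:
T(J) = -3 (T(J) = 5 - 8 = -3)
T(c) - 1*144034 = -3 - 1*144034 = -3 - 144034 = -144037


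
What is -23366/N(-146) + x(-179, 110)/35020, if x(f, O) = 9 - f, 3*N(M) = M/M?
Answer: -613707943/8755 ≈ -70098.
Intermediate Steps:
N(M) = ⅓ (N(M) = (M/M)/3 = (⅓)*1 = ⅓)
-23366/N(-146) + x(-179, 110)/35020 = -23366/⅓ + (9 - 1*(-179))/35020 = -23366*3 + (9 + 179)*(1/35020) = -70098 + 188*(1/35020) = -70098 + 47/8755 = -613707943/8755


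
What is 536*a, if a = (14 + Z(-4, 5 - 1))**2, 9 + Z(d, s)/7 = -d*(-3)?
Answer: 9481304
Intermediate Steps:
Z(d, s) = -63 + 21*d (Z(d, s) = -63 + 7*(-d*(-3)) = -63 + 7*(3*d) = -63 + 21*d)
a = 17689 (a = (14 + (-63 + 21*(-4)))**2 = (14 + (-63 - 84))**2 = (14 - 147)**2 = (-133)**2 = 17689)
536*a = 536*17689 = 9481304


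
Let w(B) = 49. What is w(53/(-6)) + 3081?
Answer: 3130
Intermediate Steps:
w(53/(-6)) + 3081 = 49 + 3081 = 3130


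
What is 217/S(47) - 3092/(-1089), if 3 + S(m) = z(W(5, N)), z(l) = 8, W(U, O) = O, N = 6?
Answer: 251773/5445 ≈ 46.239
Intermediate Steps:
S(m) = 5 (S(m) = -3 + 8 = 5)
217/S(47) - 3092/(-1089) = 217/5 - 3092/(-1089) = 217*(⅕) - 3092*(-1/1089) = 217/5 + 3092/1089 = 251773/5445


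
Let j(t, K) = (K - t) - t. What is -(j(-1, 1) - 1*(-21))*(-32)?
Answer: 768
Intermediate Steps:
j(t, K) = K - 2*t
-(j(-1, 1) - 1*(-21))*(-32) = -((1 - 2*(-1)) - 1*(-21))*(-32) = -((1 + 2) + 21)*(-32) = -(3 + 21)*(-32) = -1*24*(-32) = -24*(-32) = 768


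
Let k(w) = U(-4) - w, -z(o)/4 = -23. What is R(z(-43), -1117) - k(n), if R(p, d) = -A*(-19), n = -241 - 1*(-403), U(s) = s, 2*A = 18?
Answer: 337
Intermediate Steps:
A = 9 (A = (½)*18 = 9)
z(o) = 92 (z(o) = -4*(-23) = 92)
n = 162 (n = -241 + 403 = 162)
R(p, d) = 171 (R(p, d) = -9*(-19) = -1*(-171) = 171)
k(w) = -4 - w
R(z(-43), -1117) - k(n) = 171 - (-4 - 1*162) = 171 - (-4 - 162) = 171 - 1*(-166) = 171 + 166 = 337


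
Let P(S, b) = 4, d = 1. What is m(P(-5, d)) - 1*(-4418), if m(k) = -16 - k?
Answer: 4398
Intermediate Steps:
m(P(-5, d)) - 1*(-4418) = (-16 - 1*4) - 1*(-4418) = (-16 - 4) + 4418 = -20 + 4418 = 4398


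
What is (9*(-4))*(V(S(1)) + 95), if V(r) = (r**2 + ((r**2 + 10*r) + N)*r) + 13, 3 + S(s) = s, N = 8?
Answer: -4608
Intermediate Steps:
S(s) = -3 + s
V(r) = 13 + r**2 + r*(8 + r**2 + 10*r) (V(r) = (r**2 + ((r**2 + 10*r) + 8)*r) + 13 = (r**2 + (8 + r**2 + 10*r)*r) + 13 = (r**2 + r*(8 + r**2 + 10*r)) + 13 = 13 + r**2 + r*(8 + r**2 + 10*r))
(9*(-4))*(V(S(1)) + 95) = (9*(-4))*((13 + (-3 + 1)**3 + 8*(-3 + 1) + 11*(-3 + 1)**2) + 95) = -36*((13 + (-2)**3 + 8*(-2) + 11*(-2)**2) + 95) = -36*((13 - 8 - 16 + 11*4) + 95) = -36*((13 - 8 - 16 + 44) + 95) = -36*(33 + 95) = -36*128 = -4608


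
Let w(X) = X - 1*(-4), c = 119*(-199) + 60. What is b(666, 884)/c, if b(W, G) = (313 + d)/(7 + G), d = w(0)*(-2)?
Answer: -305/21046311 ≈ -1.4492e-5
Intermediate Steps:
c = -23621 (c = -23681 + 60 = -23621)
w(X) = 4 + X (w(X) = X + 4 = 4 + X)
d = -8 (d = (4 + 0)*(-2) = 4*(-2) = -8)
b(W, G) = 305/(7 + G) (b(W, G) = (313 - 8)/(7 + G) = 305/(7 + G))
b(666, 884)/c = (305/(7 + 884))/(-23621) = (305/891)*(-1/23621) = -305/21046311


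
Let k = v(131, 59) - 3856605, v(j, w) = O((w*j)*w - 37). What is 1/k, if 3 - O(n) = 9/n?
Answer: -455974/1758510240357 ≈ -2.5930e-7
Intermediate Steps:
O(n) = 3 - 9/n
v(j, w) = 3 - 9/(-37 + j*w²) (v(j, w) = 3 - 9/((w*j)*w - 37) = 3 - 9/((j*w)*w - 37) = 3 - 9/(j*w² - 37) = 3 - 9/(-37 + j*w²))
k = -1758510240357/455974 (k = 3*(-40 + 131*59²)/(-37 + 131*59²) - 3856605 = 3*(-40 + 131*3481)/(-37 + 131*3481) - 3856605 = 3*(-40 + 456011)/(-37 + 456011) - 3856605 = 3*455971/455974 - 3856605 = 3*(1/455974)*455971 - 3856605 = 1367913/455974 - 3856605 = -1758510240357/455974 ≈ -3.8566e+6)
1/k = 1/(-1758510240357/455974) = -455974/1758510240357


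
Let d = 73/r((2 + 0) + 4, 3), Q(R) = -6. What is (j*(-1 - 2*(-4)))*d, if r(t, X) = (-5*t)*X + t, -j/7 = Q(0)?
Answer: -511/2 ≈ -255.50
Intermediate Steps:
j = 42 (j = -7*(-6) = 42)
r(t, X) = t - 5*X*t (r(t, X) = -5*X*t + t = t - 5*X*t)
d = -73/84 (d = 73/((((2 + 0) + 4)*(1 - 5*3))) = 73/(((2 + 4)*(1 - 15))) = 73/((6*(-14))) = 73/(-84) = 73*(-1/84) = -73/84 ≈ -0.86905)
(j*(-1 - 2*(-4)))*d = (42*(-1 - 2*(-4)))*(-73/84) = (42*(-1 + 8))*(-73/84) = (42*7)*(-73/84) = 294*(-73/84) = -511/2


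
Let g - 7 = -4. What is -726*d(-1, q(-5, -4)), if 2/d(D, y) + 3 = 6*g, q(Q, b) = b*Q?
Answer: -484/5 ≈ -96.800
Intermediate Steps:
g = 3 (g = 7 - 4 = 3)
q(Q, b) = Q*b
d(D, y) = 2/15 (d(D, y) = 2/(-3 + 6*3) = 2/(-3 + 18) = 2/15)
-726*d(-1, q(-5, -4)) = -726*2/15 = -484/5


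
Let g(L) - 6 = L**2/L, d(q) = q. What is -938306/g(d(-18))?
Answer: 469153/6 ≈ 78192.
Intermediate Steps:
g(L) = 6 + L (g(L) = 6 + L**2/L = 6 + L)
-938306/g(d(-18)) = -938306/(6 - 18) = -938306/(-12) = -938306*(-1/12) = 469153/6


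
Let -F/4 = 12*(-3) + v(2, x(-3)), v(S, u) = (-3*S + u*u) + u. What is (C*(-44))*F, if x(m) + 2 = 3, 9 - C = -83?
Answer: -647680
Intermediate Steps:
C = 92 (C = 9 - 1*(-83) = 9 + 83 = 92)
x(m) = 1 (x(m) = -2 + 3 = 1)
v(S, u) = u + u² - 3*S (v(S, u) = (-3*S + u²) + u = (u² - 3*S) + u = u + u² - 3*S)
F = 160 (F = -4*(12*(-3) + (1 + 1² - 3*2)) = -4*(-36 + (1 + 1 - 6)) = -4*(-36 - 4) = -4*(-40) = 160)
(C*(-44))*F = (92*(-44))*160 = -4048*160 = -647680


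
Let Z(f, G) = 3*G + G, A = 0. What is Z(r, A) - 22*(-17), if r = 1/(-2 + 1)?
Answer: 374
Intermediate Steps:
r = -1 (r = 1/(-1) = -1)
Z(f, G) = 4*G
Z(r, A) - 22*(-17) = 4*0 - 22*(-17) = 0 + 374 = 374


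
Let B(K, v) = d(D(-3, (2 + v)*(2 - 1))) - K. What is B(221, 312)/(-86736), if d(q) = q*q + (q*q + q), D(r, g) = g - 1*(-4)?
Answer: -15565/6672 ≈ -2.3329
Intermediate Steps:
D(r, g) = 4 + g (D(r, g) = g + 4 = 4 + g)
d(q) = q + 2*q**2 (d(q) = q**2 + (q**2 + q) = q**2 + (q + q**2) = q + 2*q**2)
B(K, v) = -K + (6 + v)*(13 + 2*v) (B(K, v) = (4 + (2 + v)*(2 - 1))*(1 + 2*(4 + (2 + v)*(2 - 1))) - K = (4 + (2 + v)*1)*(1 + 2*(4 + (2 + v)*1)) - K = (4 + (2 + v))*(1 + 2*(4 + (2 + v))) - K = (6 + v)*(1 + 2*(6 + v)) - K = (6 + v)*(1 + (12 + 2*v)) - K = (6 + v)*(13 + 2*v) - K = -K + (6 + v)*(13 + 2*v))
B(221, 312)/(-86736) = (-1*221 + (6 + 312)*(13 + 2*312))/(-86736) = (-221 + 318*(13 + 624))*(-1/86736) = (-221 + 318*637)*(-1/86736) = (-221 + 202566)*(-1/86736) = 202345*(-1/86736) = -15565/6672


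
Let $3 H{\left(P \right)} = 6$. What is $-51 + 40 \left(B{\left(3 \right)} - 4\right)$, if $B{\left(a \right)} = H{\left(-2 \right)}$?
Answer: $-131$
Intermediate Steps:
$H{\left(P \right)} = 2$ ($H{\left(P \right)} = \frac{1}{3} \cdot 6 = 2$)
$B{\left(a \right)} = 2$
$-51 + 40 \left(B{\left(3 \right)} - 4\right) = -51 + 40 \left(2 - 4\right) = -51 + 40 \left(-2\right) = -51 - 80 = -131$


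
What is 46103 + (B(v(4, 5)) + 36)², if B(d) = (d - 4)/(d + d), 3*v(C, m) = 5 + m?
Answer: 4739181/100 ≈ 47392.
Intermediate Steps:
v(C, m) = 5/3 + m/3 (v(C, m) = (5 + m)/3 = 5/3 + m/3)
B(d) = (-4 + d)/(2*d) (B(d) = (-4 + d)/((2*d)) = (-4 + d)*(1/(2*d)) = (-4 + d)/(2*d))
46103 + (B(v(4, 5)) + 36)² = 46103 + ((-4 + (5/3 + (⅓)*5))/(2*(5/3 + (⅓)*5)) + 36)² = 46103 + ((-4 + (5/3 + 5/3))/(2*(5/3 + 5/3)) + 36)² = 46103 + ((-4 + 10/3)/(2*(10/3)) + 36)² = 46103 + ((½)*(3/10)*(-⅔) + 36)² = 46103 + (-⅒ + 36)² = 46103 + (359/10)² = 46103 + 128881/100 = 4739181/100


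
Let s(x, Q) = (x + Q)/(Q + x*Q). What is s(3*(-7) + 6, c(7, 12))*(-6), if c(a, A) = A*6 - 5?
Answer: 156/469 ≈ 0.33262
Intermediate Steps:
c(a, A) = -5 + 6*A (c(a, A) = 6*A - 5 = -5 + 6*A)
s(x, Q) = (Q + x)/(Q + Q*x)
s(3*(-7) + 6, c(7, 12))*(-6) = (((-5 + 6*12) + (3*(-7) + 6))/((-5 + 6*12)*(1 + (3*(-7) + 6))))*(-6) = (((-5 + 72) + (-21 + 6))/((-5 + 72)*(1 + (-21 + 6))))*(-6) = ((67 - 15)/(67*(1 - 15)))*(-6) = ((1/67)*52/(-14))*(-6) = ((1/67)*(-1/14)*52)*(-6) = -26/469*(-6) = 156/469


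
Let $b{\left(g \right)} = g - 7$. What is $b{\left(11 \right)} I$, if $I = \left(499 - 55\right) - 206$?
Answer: $952$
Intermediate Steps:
$I = 238$ ($I = \left(499 + \left(-231 + 176\right)\right) - 206 = \left(499 - 55\right) - 206 = 444 - 206 = 238$)
$b{\left(g \right)} = -7 + g$
$b{\left(11 \right)} I = \left(-7 + 11\right) 238 = 4 \cdot 238 = 952$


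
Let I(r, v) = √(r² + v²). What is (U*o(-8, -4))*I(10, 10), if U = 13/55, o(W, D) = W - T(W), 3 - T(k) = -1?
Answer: -312*√2/11 ≈ -40.112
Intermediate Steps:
T(k) = 4 (T(k) = 3 - 1*(-1) = 3 + 1 = 4)
o(W, D) = -4 + W (o(W, D) = W - 1*4 = W - 4 = -4 + W)
U = 13/55 (U = 13*(1/55) = 13/55 ≈ 0.23636)
(U*o(-8, -4))*I(10, 10) = (13*(-4 - 8)/55)*√(10² + 10²) = ((13/55)*(-12))*√(100 + 100) = -312*√2/11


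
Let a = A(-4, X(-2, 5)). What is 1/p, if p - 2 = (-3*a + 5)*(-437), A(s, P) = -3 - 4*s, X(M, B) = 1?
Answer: 1/14860 ≈ 6.7295e-5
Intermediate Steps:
a = 13 (a = -3 - 4*(-4) = -3 + 16 = 13)
p = 14860 (p = 2 + (-3*13 + 5)*(-437) = 2 + (-39 + 5)*(-437) = 2 - 34*(-437) = 2 + 14858 = 14860)
1/p = 1/14860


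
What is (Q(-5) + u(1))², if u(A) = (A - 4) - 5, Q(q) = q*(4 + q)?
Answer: 9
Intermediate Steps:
u(A) = -9 + A (u(A) = (-4 + A) - 5 = -9 + A)
(Q(-5) + u(1))² = (-5*(4 - 5) + (-9 + 1))² = (-5*(-1) - 8)² = (5 - 8)² = (-3)² = 9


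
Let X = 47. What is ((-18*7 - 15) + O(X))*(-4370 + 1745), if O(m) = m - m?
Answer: 370125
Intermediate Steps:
O(m) = 0
((-18*7 - 15) + O(X))*(-4370 + 1745) = ((-18*7 - 15) + 0)*(-4370 + 1745) = ((-126 - 15) + 0)*(-2625) = (-141 + 0)*(-2625) = -141*(-2625) = 370125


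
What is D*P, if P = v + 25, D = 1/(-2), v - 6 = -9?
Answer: -11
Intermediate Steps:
v = -3 (v = 6 - 9 = -3)
D = -½ ≈ -0.50000
P = 22 (P = -3 + 25 = 22)
D*P = -½*22 = -11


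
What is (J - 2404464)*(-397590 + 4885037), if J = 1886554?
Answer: -2324093675770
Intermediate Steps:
(J - 2404464)*(-397590 + 4885037) = (1886554 - 2404464)*(-397590 + 4885037) = -517910*4487447 = -2324093675770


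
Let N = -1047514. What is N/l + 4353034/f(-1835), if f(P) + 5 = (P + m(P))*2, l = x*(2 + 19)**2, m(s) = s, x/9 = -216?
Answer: -1862089735003/3148448940 ≈ -591.43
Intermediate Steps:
x = -1944 (x = 9*(-216) = -1944)
l = -857304 (l = -1944*(2 + 19)**2 = -1944*21**2 = -1944*441 = -857304)
f(P) = -5 + 4*P (f(P) = -5 + (P + P)*2 = -5 + (2*P)*2 = -5 + 4*P)
N/l + 4353034/f(-1835) = -1047514/(-857304) + 4353034/(-5 + 4*(-1835)) = -1047514*(-1/857304) + 4353034/(-5 - 7340) = 523757/428652 + 4353034/(-7345) = 523757/428652 + 4353034*(-1/7345) = 523757/428652 - 4353034/7345 = -1862089735003/3148448940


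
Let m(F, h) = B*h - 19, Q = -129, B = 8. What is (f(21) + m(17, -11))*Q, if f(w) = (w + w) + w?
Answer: 5676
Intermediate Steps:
m(F, h) = -19 + 8*h (m(F, h) = 8*h - 19 = -19 + 8*h)
f(w) = 3*w (f(w) = 2*w + w = 3*w)
(f(21) + m(17, -11))*Q = (3*21 + (-19 + 8*(-11)))*(-129) = (63 + (-19 - 88))*(-129) = (63 - 107)*(-129) = -44*(-129) = 5676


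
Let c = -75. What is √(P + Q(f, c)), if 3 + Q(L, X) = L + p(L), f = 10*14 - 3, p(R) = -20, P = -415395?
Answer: I*√415281 ≈ 644.42*I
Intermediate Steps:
f = 137 (f = 140 - 3 = 137)
Q(L, X) = -23 + L (Q(L, X) = -3 + (L - 20) = -3 + (-20 + L) = -23 + L)
√(P + Q(f, c)) = √(-415395 + (-23 + 137)) = √(-415395 + 114) = √(-415281) = I*√415281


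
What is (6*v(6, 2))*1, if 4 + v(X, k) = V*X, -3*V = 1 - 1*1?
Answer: -24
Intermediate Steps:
V = 0 (V = -(1 - 1*1)/3 = -(1 - 1)/3 = -⅓*0 = 0)
v(X, k) = -4 (v(X, k) = -4 + 0*X = -4 + 0 = -4)
(6*v(6, 2))*1 = (6*(-4))*1 = -24*1 = -24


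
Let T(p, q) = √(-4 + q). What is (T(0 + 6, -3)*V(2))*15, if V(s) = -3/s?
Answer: -45*I*√7/2 ≈ -59.529*I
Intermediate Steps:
(T(0 + 6, -3)*V(2))*15 = (√(-4 - 3)*(-3/2))*15 = (√(-7)*(-3*½))*15 = ((I*√7)*(-3/2))*15 = -3*I*√7/2*15 = -45*I*√7/2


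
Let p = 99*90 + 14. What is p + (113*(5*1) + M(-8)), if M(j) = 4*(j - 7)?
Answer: 9429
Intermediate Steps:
M(j) = -28 + 4*j (M(j) = 4*(-7 + j) = -28 + 4*j)
p = 8924 (p = 8910 + 14 = 8924)
p + (113*(5*1) + M(-8)) = 8924 + (113*(5*1) + (-28 + 4*(-8))) = 8924 + (113*5 + (-28 - 32)) = 8924 + (565 - 60) = 8924 + 505 = 9429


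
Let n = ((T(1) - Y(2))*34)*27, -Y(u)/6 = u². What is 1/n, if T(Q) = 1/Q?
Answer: 1/22950 ≈ 4.3573e-5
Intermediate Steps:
Y(u) = -6*u²
n = 22950 (n = ((1/1 - (-6)*2²)*34)*27 = ((1 - (-6)*4)*34)*27 = ((1 - 1*(-24))*34)*27 = ((1 + 24)*34)*27 = (25*34)*27 = 850*27 = 22950)
1/n = 1/22950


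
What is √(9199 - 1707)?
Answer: 2*√1873 ≈ 86.556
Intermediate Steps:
√(9199 - 1707) = √7492 = 2*√1873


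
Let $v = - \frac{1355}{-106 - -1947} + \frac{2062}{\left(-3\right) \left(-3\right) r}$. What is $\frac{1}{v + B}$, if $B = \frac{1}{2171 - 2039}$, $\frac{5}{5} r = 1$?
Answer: $\frac{729036}{166499191} \approx 0.0043786$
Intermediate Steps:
$r = 1$
$v = \frac{3783947}{16569}$ ($v = - \frac{1355}{-106 - -1947} + \frac{2062}{\left(-3\right) \left(-3\right) 1} = - \frac{1355}{-106 + 1947} + \frac{2062}{9 \cdot 1} = - \frac{1355}{1841} + \frac{2062}{9} = \frac{3783947}{16569} \approx 228.38$)
$B = \frac{1}{132} \approx 0.0075758$
$\frac{1}{v + B} = \frac{1}{\frac{3783947}{16569} + \frac{1}{132}} = \frac{1}{\frac{166499191}{729036}} = \frac{729036}{166499191}$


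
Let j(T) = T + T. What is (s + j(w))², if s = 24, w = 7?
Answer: 1444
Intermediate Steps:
j(T) = 2*T
(s + j(w))² = (24 + 2*7)² = (24 + 14)² = 38² = 1444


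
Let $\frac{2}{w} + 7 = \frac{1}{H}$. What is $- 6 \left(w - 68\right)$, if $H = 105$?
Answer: $\frac{150366}{367} \approx 409.72$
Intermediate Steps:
$w = - \frac{105}{367}$ ($w = \frac{2}{-7 + \frac{1}{105}} = \frac{2}{- \frac{734}{105}} = 2 \left(- \frac{105}{734}\right) = - \frac{105}{367} \approx -0.2861$)
$- 6 \left(w - 68\right) = - 6 \left(- \frac{105}{367} - 68\right) = \left(-6\right) \left(- \frac{25061}{367}\right) = \frac{150366}{367}$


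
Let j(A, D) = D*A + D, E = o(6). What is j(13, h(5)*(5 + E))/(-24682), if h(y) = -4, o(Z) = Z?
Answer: 44/1763 ≈ 0.024957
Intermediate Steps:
E = 6
j(A, D) = D + A*D (j(A, D) = A*D + D = D + A*D)
j(13, h(5)*(5 + E))/(-24682) = ((-4*(5 + 6))*(1 + 13))/(-24682) = (-4*11*14)*(-1/24682) = -44*14*(-1/24682) = -616*(-1/24682) = 44/1763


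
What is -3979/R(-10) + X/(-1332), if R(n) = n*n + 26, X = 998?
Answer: -75358/2331 ≈ -32.329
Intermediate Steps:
R(n) = 26 + n² (R(n) = n² + 26 = 26 + n²)
-3979/R(-10) + X/(-1332) = -3979/(26 + (-10)²) + 998/(-1332) = -3979/(26 + 100) + 998*(-1/1332) = -3979/126 - 499/666 = -75358/2331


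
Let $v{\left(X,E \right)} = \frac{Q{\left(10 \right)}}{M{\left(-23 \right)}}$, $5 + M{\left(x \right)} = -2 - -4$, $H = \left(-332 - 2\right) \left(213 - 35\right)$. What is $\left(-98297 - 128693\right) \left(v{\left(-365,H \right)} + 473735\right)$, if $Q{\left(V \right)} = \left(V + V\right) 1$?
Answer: $- \frac{322594783150}{3} \approx -1.0753 \cdot 10^{11}$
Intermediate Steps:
$H = -59452$ ($H = \left(-334\right) 178 = -59452$)
$Q{\left(V \right)} = 2 V$ ($Q{\left(V \right)} = 2 V 1 = 2 V$)
$M{\left(x \right)} = -3$ ($M{\left(x \right)} = -5 - -2 = -5 + \left(-2 + 4\right) = -5 + 2 = -3$)
$v{\left(X,E \right)} = - \frac{20}{3}$ ($v{\left(X,E \right)} = \frac{2 \cdot 10}{-3} = 20 \left(- \frac{1}{3}\right) = - \frac{20}{3}$)
$\left(-98297 - 128693\right) \left(v{\left(-365,H \right)} + 473735\right) = \left(-98297 - 128693\right) \left(- \frac{20}{3} + 473735\right) = \left(-226990\right) \frac{1421185}{3} = - \frac{322594783150}{3}$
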